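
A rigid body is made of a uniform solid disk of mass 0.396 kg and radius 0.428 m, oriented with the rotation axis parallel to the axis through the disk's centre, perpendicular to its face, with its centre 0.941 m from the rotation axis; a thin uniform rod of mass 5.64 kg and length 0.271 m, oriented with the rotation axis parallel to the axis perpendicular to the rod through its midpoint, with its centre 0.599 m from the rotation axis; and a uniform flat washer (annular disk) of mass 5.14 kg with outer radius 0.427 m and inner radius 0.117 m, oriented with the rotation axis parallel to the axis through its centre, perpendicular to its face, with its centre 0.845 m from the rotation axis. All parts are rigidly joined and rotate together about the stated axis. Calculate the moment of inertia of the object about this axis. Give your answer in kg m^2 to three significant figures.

6.62

Solid disk: I_cm = (1/2)MR² = (1/2)(0.396)(0.428)² = 0.03627 kg m^2; centre at d = 0.941 m, so I = I_cm + Md² gives I = 0.03627 + (0.396)(0.941)² = 0.38692 kg m^2.
Thin rod: I_cm = (1/12)ML² = (1/12)(5.64)(0.271)² = 0.034517 kg m^2; centre at d = 0.599 m, so I = I_cm + Md² gives I = 0.034517 + (5.64)(0.599)² = 2.0582 kg m^2.
Annular disk: I_cm = (1/2)M(R²+r²) = (1/2)(5.14)[(0.427)² + (0.117)²] = 0.50377 kg m^2; centre at d = 0.845 m, so I = I_cm + Md² gives I = 0.50377 + (5.14)(0.845)² = 4.1739 kg m^2.
Total I = 0.38692 + 2.0582 + 4.1739 = 6.6189 kg m^2.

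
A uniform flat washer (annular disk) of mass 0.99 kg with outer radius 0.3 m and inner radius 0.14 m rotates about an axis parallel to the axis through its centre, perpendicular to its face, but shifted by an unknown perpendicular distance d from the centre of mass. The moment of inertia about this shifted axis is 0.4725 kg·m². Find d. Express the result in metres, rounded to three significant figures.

0.650

About the centre-of-mass axis, I_cm = (1/2)M(R²+r²) = (1/2)(0.99)[(0.3)² + (0.14)²] = 0.054252 kg·m².
Parallel axis theorem: I = I_cm + Md², so Md² = 0.4725 − 0.054252 = 0.41825 kg·m².
d = √(0.41825 / 0.99) = 0.64998 m.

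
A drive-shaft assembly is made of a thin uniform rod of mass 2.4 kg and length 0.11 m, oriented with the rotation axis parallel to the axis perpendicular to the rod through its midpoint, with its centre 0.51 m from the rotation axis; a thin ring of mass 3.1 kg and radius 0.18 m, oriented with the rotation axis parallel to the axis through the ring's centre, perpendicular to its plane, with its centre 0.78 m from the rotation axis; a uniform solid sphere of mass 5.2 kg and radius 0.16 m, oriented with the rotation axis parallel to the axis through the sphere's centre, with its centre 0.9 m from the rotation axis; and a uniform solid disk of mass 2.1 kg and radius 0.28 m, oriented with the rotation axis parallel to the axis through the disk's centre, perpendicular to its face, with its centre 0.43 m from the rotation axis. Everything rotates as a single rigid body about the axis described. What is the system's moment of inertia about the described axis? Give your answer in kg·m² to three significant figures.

Thin rod: I_cm = (1/12)ML² = (1/12)(2.4)(0.11)² = 0.00242 kg·m²; centre at d = 0.51 m, so the parallel axis theorem gives I = 0.00242 + (2.4)(0.51)² = 0.62666 kg·m².
Thin ring: I_cm = MR² = (3.1)(0.18)² = 0.10044 kg·m²; centre at d = 0.78 m, so the parallel axis theorem gives I = 0.10044 + (3.1)(0.78)² = 1.9865 kg·m².
Solid sphere: I_cm = (2/5)MR² = (2/5)(5.2)(0.16)² = 0.053248 kg·m²; centre at d = 0.9 m, so the parallel axis theorem gives I = 0.053248 + (5.2)(0.9)² = 4.2652 kg·m².
Solid disk: I_cm = (1/2)MR² = (1/2)(2.1)(0.28)² = 0.08232 kg·m²; centre at d = 0.43 m, so the parallel axis theorem gives I = 0.08232 + (2.1)(0.43)² = 0.47061 kg·m².
Total I = 0.62666 + 1.9865 + 4.2652 + 0.47061 = 7.349 kg·m².

7.35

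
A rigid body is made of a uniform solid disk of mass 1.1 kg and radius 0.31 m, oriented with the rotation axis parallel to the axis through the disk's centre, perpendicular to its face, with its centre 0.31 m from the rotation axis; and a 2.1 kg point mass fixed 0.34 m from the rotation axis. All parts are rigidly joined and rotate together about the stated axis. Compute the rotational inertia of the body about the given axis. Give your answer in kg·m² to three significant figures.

0.401

Solid disk: I_cm = (1/2)MR² = (1/2)(1.1)(0.31)² = 0.052855 kg·m²; centre at d = 0.31 m, so I = I_cm + Md² gives I = 0.052855 + (1.1)(0.31)² = 0.15857 kg·m².
Point mass: I_cm = 0; centre at d = 0.34 m, so I = I_cm + Md² gives I = 0 + (2.1)(0.34)² = 0.24276 kg·m².
Total I = 0.15857 + 0.24276 = 0.40133 kg·m².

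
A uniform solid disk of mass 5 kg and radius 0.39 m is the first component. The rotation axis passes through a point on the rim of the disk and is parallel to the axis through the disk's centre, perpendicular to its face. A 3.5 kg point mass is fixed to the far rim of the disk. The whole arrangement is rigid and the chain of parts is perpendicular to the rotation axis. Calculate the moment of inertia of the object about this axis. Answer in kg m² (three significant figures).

3.27

Solid disk: I_cm = (1/2)MR² = (1/2)(5)(0.39)² = 0.38025 kg m²; centre at d = 0.39 m, so the parallel axis theorem gives I = 0.38025 + (5)(0.39)² = 1.1408 kg m².
Point mass: I_cm = 0; centre at d = 0.39 + 0.39 = 0.78 m, so the parallel axis theorem gives I = 0 + (3.5)(0.78)² = 2.1294 kg m².
Total I = 1.1408 + 2.1294 = 3.2702 kg m².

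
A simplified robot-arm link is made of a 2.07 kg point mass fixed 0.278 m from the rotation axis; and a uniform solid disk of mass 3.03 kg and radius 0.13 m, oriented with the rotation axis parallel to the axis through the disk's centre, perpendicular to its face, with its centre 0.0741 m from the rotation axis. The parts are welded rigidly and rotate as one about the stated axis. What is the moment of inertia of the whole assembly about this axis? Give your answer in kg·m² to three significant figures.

Point mass: I_cm = 0; centre at d = 0.278 m, so I = I_cm + Md² gives I = 0 + (2.07)(0.278)² = 0.15998 kg·m².
Solid disk: I_cm = (1/2)MR² = (1/2)(3.03)(0.13)² = 0.025604 kg·m²; centre at d = 0.0741 m, so I = I_cm + Md² gives I = 0.025604 + (3.03)(0.0741)² = 0.042241 kg·m².
Total I = 0.15998 + 0.042241 = 0.20222 kg·m².

0.202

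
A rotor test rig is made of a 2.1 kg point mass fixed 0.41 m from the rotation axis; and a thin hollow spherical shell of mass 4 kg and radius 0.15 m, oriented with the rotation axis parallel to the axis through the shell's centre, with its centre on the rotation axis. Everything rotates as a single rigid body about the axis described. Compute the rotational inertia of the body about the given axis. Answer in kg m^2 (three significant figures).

0.413

Point mass: I_cm = 0; centre at d = 0.41 m, so I = I_cm + Md² gives I = 0 + (2.1)(0.41)² = 0.35301 kg m^2.
Spherical shell: I_cm = (2/3)MR² = (2/3)(4)(0.15)² = 0.06 kg m^2; axis through the centre, so I = 0.06 kg m^2.
Total I = 0.35301 + 0.06 = 0.41301 kg m^2.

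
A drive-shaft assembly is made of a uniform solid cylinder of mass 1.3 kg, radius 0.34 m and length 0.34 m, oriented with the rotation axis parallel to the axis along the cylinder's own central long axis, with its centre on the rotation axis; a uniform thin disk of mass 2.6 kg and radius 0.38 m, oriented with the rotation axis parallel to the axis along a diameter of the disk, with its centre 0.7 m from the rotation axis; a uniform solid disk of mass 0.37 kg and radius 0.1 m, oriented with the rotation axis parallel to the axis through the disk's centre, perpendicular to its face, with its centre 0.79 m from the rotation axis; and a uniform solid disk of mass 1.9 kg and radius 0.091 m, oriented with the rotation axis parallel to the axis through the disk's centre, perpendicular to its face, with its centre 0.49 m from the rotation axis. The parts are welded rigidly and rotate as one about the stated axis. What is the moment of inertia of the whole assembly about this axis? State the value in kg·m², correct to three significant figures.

2.14

Solid cylinder: I_cm = (1/2)MR² = (1/2)(1.3)(0.34)² = 0.07514 kg·m²; axis through the centre, so I = 0.07514 kg·m².
Thin disk: I_cm = (1/4)MR² = (1/4)(2.6)(0.38)² = 0.09386 kg·m²; centre at d = 0.7 m, so the parallel axis theorem gives I = 0.09386 + (2.6)(0.7)² = 1.3679 kg·m².
Solid disk: I_cm = (1/2)MR² = (1/2)(0.37)(0.1)² = 0.00185 kg·m²; centre at d = 0.79 m, so the parallel axis theorem gives I = 0.00185 + (0.37)(0.79)² = 0.23277 kg·m².
Solid disk: I_cm = (1/2)MR² = (1/2)(1.9)(0.091)² = 0.0078669 kg·m²; centre at d = 0.49 m, so the parallel axis theorem gives I = 0.0078669 + (1.9)(0.49)² = 0.46406 kg·m².
Total I = 0.07514 + 1.3679 + 0.23277 + 0.46406 = 2.1398 kg·m².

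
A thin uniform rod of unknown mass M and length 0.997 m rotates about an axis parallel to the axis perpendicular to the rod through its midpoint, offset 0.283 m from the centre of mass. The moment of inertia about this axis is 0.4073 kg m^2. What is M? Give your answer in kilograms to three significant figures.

2.50

I = I_cm + Md² = (1/12)ML² + Md² = M·[0.0833333·(0.997)² + (0.283)²] = M·0.16292.
So M = 0.4073 / 0.16292 = 2.5 kg.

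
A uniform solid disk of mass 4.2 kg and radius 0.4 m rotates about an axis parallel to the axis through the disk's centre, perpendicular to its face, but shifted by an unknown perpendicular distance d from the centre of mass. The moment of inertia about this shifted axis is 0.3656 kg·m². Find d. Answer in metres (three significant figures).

0.0840

About the centre-of-mass axis, I_cm = (1/2)MR² = (1/2)(4.2)(0.4)² = 0.336 kg·m².
Parallel axis theorem: I = I_cm + Md², so Md² = 0.3656 − 0.336 = 0.0296 kg·m².
d = √(0.0296 / 4.2) = 0.08395 m.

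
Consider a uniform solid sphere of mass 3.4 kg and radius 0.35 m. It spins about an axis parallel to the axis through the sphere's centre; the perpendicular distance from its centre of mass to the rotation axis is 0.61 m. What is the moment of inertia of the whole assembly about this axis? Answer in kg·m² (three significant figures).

I_cm = (2/5)MR² = (2/5)(3.4)(0.35)² = 0.1666 kg·m²; centre at d = 0.61 m, so the parallel axis theorem gives I = 0.1666 + (3.4)(0.61)² = 1.4317 kg·m².

1.43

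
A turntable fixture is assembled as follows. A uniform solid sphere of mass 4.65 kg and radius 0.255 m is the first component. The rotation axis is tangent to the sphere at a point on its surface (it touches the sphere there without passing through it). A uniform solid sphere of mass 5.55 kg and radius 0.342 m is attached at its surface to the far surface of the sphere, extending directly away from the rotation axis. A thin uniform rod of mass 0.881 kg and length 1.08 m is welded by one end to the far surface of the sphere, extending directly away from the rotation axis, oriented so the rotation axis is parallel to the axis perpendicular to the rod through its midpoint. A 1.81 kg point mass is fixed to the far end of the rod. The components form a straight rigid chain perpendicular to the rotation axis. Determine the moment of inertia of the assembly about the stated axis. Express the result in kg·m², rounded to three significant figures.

16.8

Solid sphere: I_cm = (2/5)MR² = (2/5)(4.65)(0.255)² = 0.12095 kg·m²; centre at d = 0.255 m, so I = I_cm + Md² gives I = 0.12095 + (4.65)(0.255)² = 0.42331 kg·m².
Solid sphere: I_cm = (2/5)MR² = (2/5)(5.55)(0.342)² = 0.25966 kg·m²; centre at d = 0.255 + 0.255 + 0.342 = 0.852 m, so I = I_cm + Md² gives I = 0.25966 + (5.55)(0.852)² = 4.2884 kg·m².
Thin rod: I_cm = (1/12)ML² = (1/12)(0.881)(1.08)² = 0.085633 kg·m²; centre at d = 0.255 + 0.255 + 0.342 + 0.342 + 0.54 = 1.734 m, so I = I_cm + Md² gives I = 0.085633 + (0.881)(1.734)² = 2.7346 kg·m².
Point mass: I_cm = 0; centre at d = 0.255 + 0.255 + 0.342 + 0.342 + 0.54 + 0.54 = 2.274 m, so I = I_cm + Md² gives I = 0 + (1.81)(2.274)² = 9.3596 kg·m².
Total I = 0.42331 + 4.2884 + 2.7346 + 9.3596 = 16.806 kg·m².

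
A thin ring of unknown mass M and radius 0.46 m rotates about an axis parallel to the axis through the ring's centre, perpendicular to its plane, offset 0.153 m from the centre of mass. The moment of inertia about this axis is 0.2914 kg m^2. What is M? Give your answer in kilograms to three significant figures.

1.24

I = I_cm + Md² = MR² + Md² = M·[1·(0.46)² + (0.153)²] = M·0.23501.
So M = 0.2914 / 0.23501 = 1.24 kg.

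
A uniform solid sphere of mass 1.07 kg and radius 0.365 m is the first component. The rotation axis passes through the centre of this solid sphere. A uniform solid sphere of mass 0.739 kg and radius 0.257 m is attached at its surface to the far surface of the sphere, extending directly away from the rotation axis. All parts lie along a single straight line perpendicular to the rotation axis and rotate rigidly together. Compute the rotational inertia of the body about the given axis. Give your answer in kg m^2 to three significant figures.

Solid sphere: I_cm = (2/5)MR² = (2/5)(1.07)(0.365)² = 0.05702 kg m^2; axis through the centre, so I = 0.05702 kg m^2.
Solid sphere: I_cm = (2/5)MR² = (2/5)(0.739)(0.257)² = 0.019524 kg m^2; centre at d = 0.365 + 0.257 = 0.622 m, so I = I_cm + Md² gives I = 0.019524 + (0.739)(0.622)² = 0.30543 kg m^2.
Total I = 0.05702 + 0.30543 = 0.36245 kg m^2.

0.362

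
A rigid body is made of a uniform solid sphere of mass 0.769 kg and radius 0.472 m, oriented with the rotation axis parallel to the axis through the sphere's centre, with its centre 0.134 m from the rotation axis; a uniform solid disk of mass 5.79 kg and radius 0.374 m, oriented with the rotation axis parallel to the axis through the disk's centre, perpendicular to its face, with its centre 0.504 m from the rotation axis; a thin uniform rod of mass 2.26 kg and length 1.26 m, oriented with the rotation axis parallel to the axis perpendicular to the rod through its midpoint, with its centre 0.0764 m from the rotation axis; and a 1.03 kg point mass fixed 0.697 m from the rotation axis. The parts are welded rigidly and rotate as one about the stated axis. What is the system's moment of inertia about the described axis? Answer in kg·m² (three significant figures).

Solid sphere: I_cm = (2/5)MR² = (2/5)(0.769)(0.472)² = 0.068528 kg·m²; centre at d = 0.134 m, so I = I_cm + Md² gives I = 0.068528 + (0.769)(0.134)² = 0.082337 kg·m².
Solid disk: I_cm = (1/2)MR² = (1/2)(5.79)(0.374)² = 0.40494 kg·m²; centre at d = 0.504 m, so I = I_cm + Md² gives I = 0.40494 + (5.79)(0.504)² = 1.8757 kg·m².
Thin rod: I_cm = (1/12)ML² = (1/12)(2.26)(1.26)² = 0.299 kg·m²; centre at d = 0.0764 m, so I = I_cm + Md² gives I = 0.299 + (2.26)(0.0764)² = 0.31219 kg·m².
Point mass: I_cm = 0; centre at d = 0.697 m, so I = I_cm + Md² gives I = 0 + (1.03)(0.697)² = 0.50038 kg·m².
Total I = 0.082337 + 1.8757 + 0.31219 + 0.50038 = 2.7706 kg·m².

2.77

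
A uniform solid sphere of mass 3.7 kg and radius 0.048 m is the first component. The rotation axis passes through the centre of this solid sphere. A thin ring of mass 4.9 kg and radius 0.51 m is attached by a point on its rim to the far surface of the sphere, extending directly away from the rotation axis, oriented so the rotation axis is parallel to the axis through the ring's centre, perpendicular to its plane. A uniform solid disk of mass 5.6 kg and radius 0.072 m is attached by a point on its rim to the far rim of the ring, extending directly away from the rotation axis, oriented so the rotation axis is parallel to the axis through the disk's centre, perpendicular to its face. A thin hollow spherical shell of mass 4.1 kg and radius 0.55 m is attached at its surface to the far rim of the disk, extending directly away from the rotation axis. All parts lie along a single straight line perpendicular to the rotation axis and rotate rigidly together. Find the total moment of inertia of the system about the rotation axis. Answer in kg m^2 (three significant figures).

23.7

Solid sphere: I_cm = (2/5)MR² = (2/5)(3.7)(0.048)² = 0.0034099 kg m^2; axis through the centre, so I = 0.0034099 kg m^2.
Thin ring: I_cm = MR² = (4.9)(0.51)² = 1.2745 kg m^2; centre at d = 0.048 + 0.51 = 0.558 m, so I = I_cm + Md² gives I = 1.2745 + (4.9)(0.558)² = 2.8002 kg m^2.
Solid disk: I_cm = (1/2)MR² = (1/2)(5.6)(0.072)² = 0.014515 kg m^2; centre at d = 0.048 + 0.51 + 0.51 + 0.072 = 1.14 m, so I = I_cm + Md² gives I = 0.014515 + (5.6)(1.14)² = 7.2923 kg m^2.
Spherical shell: I_cm = (2/3)MR² = (2/3)(4.1)(0.55)² = 0.82683 kg m^2; centre at d = 0.048 + 0.51 + 0.51 + 0.072 + 0.072 + 0.55 = 1.762 m, so I = I_cm + Md² gives I = 0.82683 + (4.1)(1.762)² = 13.556 kg m^2.
Total I = 0.0034099 + 2.8002 + 7.2923 + 13.556 = 23.652 kg m^2.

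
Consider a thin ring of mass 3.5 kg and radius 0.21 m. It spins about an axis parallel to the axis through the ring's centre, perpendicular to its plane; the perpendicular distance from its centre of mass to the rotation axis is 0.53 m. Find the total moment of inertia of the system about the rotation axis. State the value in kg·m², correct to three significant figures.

1.14

I_cm = MR² = (3.5)(0.21)² = 0.15435 kg·m²; centre at d = 0.53 m, so I = I_cm + Md² gives I = 0.15435 + (3.5)(0.53)² = 1.1375 kg·m².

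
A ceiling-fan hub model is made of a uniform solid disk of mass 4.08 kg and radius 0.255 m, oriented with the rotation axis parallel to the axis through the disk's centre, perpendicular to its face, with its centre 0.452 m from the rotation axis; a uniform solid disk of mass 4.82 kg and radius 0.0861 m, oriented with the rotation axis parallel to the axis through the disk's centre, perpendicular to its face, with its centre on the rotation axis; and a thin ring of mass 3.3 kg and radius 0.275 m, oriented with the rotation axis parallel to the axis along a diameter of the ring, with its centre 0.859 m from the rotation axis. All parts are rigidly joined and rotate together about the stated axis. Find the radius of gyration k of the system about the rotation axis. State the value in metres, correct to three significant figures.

Solid disk: I_cm = (1/2)MR² = (1/2)(4.08)(0.255)² = 0.13265 kg·m²; centre at d = 0.452 m, so the parallel axis theorem gives I = 0.13265 + (4.08)(0.452)² = 0.96621 kg·m².
Solid disk: I_cm = (1/2)MR² = (1/2)(4.82)(0.0861)² = 0.017866 kg·m²; axis through the centre, so I = 0.017866 kg·m².
Thin ring: I_cm = (1/2)MR² = (1/2)(3.3)(0.275)² = 0.12478 kg·m²; centre at d = 0.859 m, so the parallel axis theorem gives I = 0.12478 + (3.3)(0.859)² = 2.5598 kg·m².
Total I = 3.5439 kg·m²; total mass M = 12.2 kg.
k = √(I/M) = √(3.5439/12.2) = 0.53896 m.

0.539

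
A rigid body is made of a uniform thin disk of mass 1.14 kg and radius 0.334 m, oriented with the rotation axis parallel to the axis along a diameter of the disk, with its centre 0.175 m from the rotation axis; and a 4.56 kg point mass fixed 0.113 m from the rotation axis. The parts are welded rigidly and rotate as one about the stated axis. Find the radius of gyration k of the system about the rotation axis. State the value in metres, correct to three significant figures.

Thin disk: I_cm = (1/4)MR² = (1/4)(1.14)(0.334)² = 0.031793 kg m^2; centre at d = 0.175 m, so I = I_cm + Md² gives I = 0.031793 + (1.14)(0.175)² = 0.066706 kg m^2.
Point mass: I_cm = 0; centre at d = 0.113 m, so I = I_cm + Md² gives I = 0 + (4.56)(0.113)² = 0.058227 kg m^2.
Total I = 0.12493 kg m^2; total mass M = 5.7 kg.
k = √(I/M) = √(0.12493/5.7) = 0.14805 m.

0.148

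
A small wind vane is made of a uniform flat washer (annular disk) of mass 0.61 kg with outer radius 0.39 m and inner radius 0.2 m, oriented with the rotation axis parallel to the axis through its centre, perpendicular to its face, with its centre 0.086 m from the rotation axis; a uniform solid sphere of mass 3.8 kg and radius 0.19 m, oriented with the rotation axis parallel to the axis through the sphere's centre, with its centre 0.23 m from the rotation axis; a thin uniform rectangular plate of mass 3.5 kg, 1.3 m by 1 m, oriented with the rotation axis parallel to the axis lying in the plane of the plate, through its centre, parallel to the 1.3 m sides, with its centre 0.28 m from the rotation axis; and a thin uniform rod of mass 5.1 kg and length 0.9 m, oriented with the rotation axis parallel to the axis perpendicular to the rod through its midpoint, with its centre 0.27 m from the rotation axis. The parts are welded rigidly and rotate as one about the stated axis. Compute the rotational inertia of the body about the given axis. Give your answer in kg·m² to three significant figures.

Annular disk: I_cm = (1/2)M(R²+r²) = (1/2)(0.61)[(0.39)² + (0.2)²] = 0.058591 kg·m²; centre at d = 0.086 m, so the parallel axis theorem gives I = 0.058591 + (0.61)(0.086)² = 0.063102 kg·m².
Solid sphere: I_cm = (2/5)MR² = (2/5)(3.8)(0.19)² = 0.054872 kg·m²; centre at d = 0.23 m, so the parallel axis theorem gives I = 0.054872 + (3.8)(0.23)² = 0.25589 kg·m².
Rectangular plate: I_cm = (1/12)Mb² = (1/12)(3.5)(1)² = 0.29167 kg·m²; centre at d = 0.28 m, so the parallel axis theorem gives I = 0.29167 + (3.5)(0.28)² = 0.56607 kg·m².
Thin rod: I_cm = (1/12)ML² = (1/12)(5.1)(0.9)² = 0.34425 kg·m²; centre at d = 0.27 m, so the parallel axis theorem gives I = 0.34425 + (5.1)(0.27)² = 0.71604 kg·m².
Total I = 0.063102 + 0.25589 + 0.56607 + 0.71604 = 1.6011 kg·m².

1.60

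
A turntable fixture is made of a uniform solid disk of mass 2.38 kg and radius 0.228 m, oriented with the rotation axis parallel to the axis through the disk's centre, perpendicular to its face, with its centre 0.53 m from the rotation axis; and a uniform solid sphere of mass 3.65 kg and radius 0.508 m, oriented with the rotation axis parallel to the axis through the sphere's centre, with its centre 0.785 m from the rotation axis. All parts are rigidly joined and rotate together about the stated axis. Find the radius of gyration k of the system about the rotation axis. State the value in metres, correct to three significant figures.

0.746

Solid disk: I_cm = (1/2)MR² = (1/2)(2.38)(0.228)² = 0.061861 kg m²; centre at d = 0.53 m, so the parallel axis theorem gives I = 0.061861 + (2.38)(0.53)² = 0.7304 kg m².
Solid sphere: I_cm = (2/5)MR² = (2/5)(3.65)(0.508)² = 0.37677 kg m²; centre at d = 0.785 m, so the parallel axis theorem gives I = 0.37677 + (3.65)(0.785)² = 2.626 kg m².
Total I = 3.3564 kg m²; total mass M = 6.03 kg.
k = √(I/M) = √(3.3564/6.03) = 0.74607 m.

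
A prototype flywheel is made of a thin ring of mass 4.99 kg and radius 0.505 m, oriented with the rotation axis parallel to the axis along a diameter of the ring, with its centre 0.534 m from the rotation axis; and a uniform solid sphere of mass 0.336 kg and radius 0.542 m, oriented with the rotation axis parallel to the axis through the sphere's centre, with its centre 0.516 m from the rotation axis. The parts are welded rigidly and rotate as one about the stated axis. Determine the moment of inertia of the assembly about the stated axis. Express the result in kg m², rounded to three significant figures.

2.19

Thin ring: I_cm = (1/2)MR² = (1/2)(4.99)(0.505)² = 0.63629 kg m²; centre at d = 0.534 m, so I = I_cm + Md² gives I = 0.63629 + (4.99)(0.534)² = 2.0592 kg m².
Solid sphere: I_cm = (2/5)MR² = (2/5)(0.336)(0.542)² = 0.039482 kg m²; centre at d = 0.516 m, so I = I_cm + Md² gives I = 0.039482 + (0.336)(0.516)² = 0.12894 kg m².
Total I = 2.0592 + 0.12894 = 2.1882 kg m².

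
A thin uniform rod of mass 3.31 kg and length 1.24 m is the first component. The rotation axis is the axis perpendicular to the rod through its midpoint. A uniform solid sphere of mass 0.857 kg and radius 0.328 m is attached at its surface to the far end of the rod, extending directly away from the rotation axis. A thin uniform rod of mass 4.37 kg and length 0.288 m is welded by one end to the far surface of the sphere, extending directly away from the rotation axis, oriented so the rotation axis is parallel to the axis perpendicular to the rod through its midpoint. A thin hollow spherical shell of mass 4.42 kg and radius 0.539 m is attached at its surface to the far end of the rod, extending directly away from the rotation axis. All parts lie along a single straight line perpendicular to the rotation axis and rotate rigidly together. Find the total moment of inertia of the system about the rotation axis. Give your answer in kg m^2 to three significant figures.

Thin rod: I_cm = (1/12)ML² = (1/12)(3.31)(1.24)² = 0.42412 kg m^2; axis through the centre, so I = 0.42412 kg m^2.
Solid sphere: I_cm = (2/5)MR² = (2/5)(0.857)(0.328)² = 0.03688 kg m^2; centre at d = 0.62 + 0.328 = 0.948 m, so the parallel axis theorem gives I = 0.03688 + (0.857)(0.948)² = 0.80707 kg m^2.
Thin rod: I_cm = (1/12)ML² = (1/12)(4.37)(0.288)² = 0.030205 kg m^2; centre at d = 0.62 + 0.328 + 0.328 + 0.144 = 1.42 m, so the parallel axis theorem gives I = 0.030205 + (4.37)(1.42)² = 8.8419 kg m^2.
Spherical shell: I_cm = (2/3)MR² = (2/3)(4.42)(0.539)² = 0.85607 kg m^2; centre at d = 0.62 + 0.328 + 0.328 + 0.144 + 0.144 + 0.539 = 2.103 m, so the parallel axis theorem gives I = 0.85607 + (4.42)(2.103)² = 20.404 kg m^2.
Total I = 0.42412 + 0.80707 + 8.8419 + 20.404 = 30.477 kg m^2.

30.5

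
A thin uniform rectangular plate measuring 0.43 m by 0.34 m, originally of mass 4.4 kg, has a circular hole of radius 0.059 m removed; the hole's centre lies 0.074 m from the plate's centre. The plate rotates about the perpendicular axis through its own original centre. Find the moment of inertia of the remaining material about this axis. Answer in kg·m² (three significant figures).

Unpierced body about its centre: I₀ = (1/12)M(a²+b²) = (1/12)(4.4)[(0.43)² + (0.34)²] = 0.11018 kg·m².
The removed disk has mass m = M·πr²/(ab) = (4.4)·π(0.059)²/(0.43·0.34) = 0.32912 kg (same uniform areal density).
Its moment of inertia about the rotation axis (parallel-axis theorem): I_hole = (1/2)mr² + md² = (1/2)(0.32912)(0.059)² + (0.32912)(0.074)² = 0.0023751 kg·m².
Treating the hole as negative mass, I = I₀ − I_hole = 0.11018 − 0.0023751 = 0.10781 kg·m².

0.108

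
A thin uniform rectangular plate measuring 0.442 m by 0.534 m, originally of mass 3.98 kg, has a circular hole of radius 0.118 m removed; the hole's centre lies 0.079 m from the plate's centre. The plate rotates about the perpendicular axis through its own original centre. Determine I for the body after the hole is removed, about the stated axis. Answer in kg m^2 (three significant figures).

Unpierced body about its centre: I₀ = (1/12)M(a²+b²) = (1/12)(3.98)[(0.442)² + (0.534)²] = 0.15937 kg m^2.
The removed disk has mass m = M·πr²/(ab) = (3.98)·π(0.118)²/(0.442·0.534) = 0.73762 kg (same uniform areal density).
Its moment of inertia about the rotation axis (parallel-axis theorem): I_hole = (1/2)mr² + md² = (1/2)(0.73762)(0.118)² + (0.73762)(0.079)² = 0.0097388 kg m^2.
Treating the hole as negative mass, I = I₀ − I_hole = 0.15937 − 0.0097388 = 0.14963 kg m^2.

0.150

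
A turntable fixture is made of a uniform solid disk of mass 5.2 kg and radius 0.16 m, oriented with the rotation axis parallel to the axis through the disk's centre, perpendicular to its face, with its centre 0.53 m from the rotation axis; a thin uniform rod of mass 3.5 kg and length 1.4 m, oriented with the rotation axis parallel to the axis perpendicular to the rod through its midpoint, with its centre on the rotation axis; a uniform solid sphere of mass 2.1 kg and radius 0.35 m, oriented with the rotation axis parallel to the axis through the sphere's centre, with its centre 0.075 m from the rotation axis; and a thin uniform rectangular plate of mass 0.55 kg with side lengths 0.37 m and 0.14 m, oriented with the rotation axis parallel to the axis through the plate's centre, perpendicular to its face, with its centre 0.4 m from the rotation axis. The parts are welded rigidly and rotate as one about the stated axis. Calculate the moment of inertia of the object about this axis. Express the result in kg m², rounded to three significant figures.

2.31

Solid disk: I_cm = (1/2)MR² = (1/2)(5.2)(0.16)² = 0.06656 kg m²; centre at d = 0.53 m, so the parallel axis theorem gives I = 0.06656 + (5.2)(0.53)² = 1.5272 kg m².
Thin rod: I_cm = (1/12)ML² = (1/12)(3.5)(1.4)² = 0.57167 kg m²; axis through the centre, so I = 0.57167 kg m².
Solid sphere: I_cm = (2/5)MR² = (2/5)(2.1)(0.35)² = 0.1029 kg m²; centre at d = 0.075 m, so the parallel axis theorem gives I = 0.1029 + (2.1)(0.075)² = 0.11471 kg m².
Rectangular plate: I_cm = (1/12)M(a²+b²) = (1/12)(0.55)[(0.37)² + (0.14)²] = 0.0071729 kg m²; centre at d = 0.4 m, so the parallel axis theorem gives I = 0.0071729 + (0.55)(0.4)² = 0.095173 kg m².
Total I = 1.5272 + 0.57167 + 0.11471 + 0.095173 = 2.3088 kg m².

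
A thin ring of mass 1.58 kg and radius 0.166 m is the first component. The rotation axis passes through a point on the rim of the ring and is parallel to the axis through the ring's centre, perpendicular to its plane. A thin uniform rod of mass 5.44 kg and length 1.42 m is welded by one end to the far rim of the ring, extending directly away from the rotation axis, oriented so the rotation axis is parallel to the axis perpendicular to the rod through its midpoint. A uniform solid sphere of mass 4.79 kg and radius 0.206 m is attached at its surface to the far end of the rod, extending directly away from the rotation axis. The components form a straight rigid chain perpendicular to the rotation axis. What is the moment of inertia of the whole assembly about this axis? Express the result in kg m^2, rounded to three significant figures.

Thin ring: I_cm = MR² = (1.58)(0.166)² = 0.043538 kg m^2; centre at d = 0.166 m, so I = I_cm + Md² gives I = 0.043538 + (1.58)(0.166)² = 0.087077 kg m^2.
Thin rod: I_cm = (1/12)ML² = (1/12)(5.44)(1.42)² = 0.9141 kg m^2; centre at d = 0.166 + 0.166 + 0.71 = 1.042 m, so I = I_cm + Md² gives I = 0.9141 + (5.44)(1.042)² = 6.8207 kg m^2.
Solid sphere: I_cm = (2/5)MR² = (2/5)(4.79)(0.206)² = 0.081307 kg m^2; centre at d = 0.166 + 0.166 + 0.71 + 0.71 + 0.206 = 1.958 m, so I = I_cm + Md² gives I = 0.081307 + (4.79)(1.958)² = 18.445 kg m^2.
Total I = 0.087077 + 6.8207 + 18.445 = 25.353 kg m^2.

25.4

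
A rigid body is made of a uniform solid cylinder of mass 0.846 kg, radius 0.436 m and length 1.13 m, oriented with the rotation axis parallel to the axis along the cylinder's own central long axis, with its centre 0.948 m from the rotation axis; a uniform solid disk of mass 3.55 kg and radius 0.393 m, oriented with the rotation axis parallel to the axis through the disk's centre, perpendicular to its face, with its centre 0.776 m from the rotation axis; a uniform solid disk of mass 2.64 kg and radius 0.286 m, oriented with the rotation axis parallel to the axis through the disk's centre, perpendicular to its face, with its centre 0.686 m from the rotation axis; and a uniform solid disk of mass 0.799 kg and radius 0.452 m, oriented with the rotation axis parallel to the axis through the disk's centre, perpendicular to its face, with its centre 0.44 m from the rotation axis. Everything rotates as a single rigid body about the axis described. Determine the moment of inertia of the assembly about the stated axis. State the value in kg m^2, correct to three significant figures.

4.84

Solid cylinder: I_cm = (1/2)MR² = (1/2)(0.846)(0.436)² = 0.080411 kg m^2; centre at d = 0.948 m, so I = I_cm + Md² gives I = 0.080411 + (0.846)(0.948)² = 0.84071 kg m^2.
Solid disk: I_cm = (1/2)MR² = (1/2)(3.55)(0.393)² = 0.27415 kg m^2; centre at d = 0.776 m, so I = I_cm + Md² gives I = 0.27415 + (3.55)(0.776)² = 2.4119 kg m^2.
Solid disk: I_cm = (1/2)MR² = (1/2)(2.64)(0.286)² = 0.10797 kg m^2; centre at d = 0.686 m, so I = I_cm + Md² gives I = 0.10797 + (2.64)(0.686)² = 1.3503 kg m^2.
Solid disk: I_cm = (1/2)MR² = (1/2)(0.799)(0.452)² = 0.081619 kg m^2; centre at d = 0.44 m, so I = I_cm + Md² gives I = 0.081619 + (0.799)(0.44)² = 0.23631 kg m^2.
Total I = 0.84071 + 2.4119 + 1.3503 + 0.23631 = 4.8392 kg m^2.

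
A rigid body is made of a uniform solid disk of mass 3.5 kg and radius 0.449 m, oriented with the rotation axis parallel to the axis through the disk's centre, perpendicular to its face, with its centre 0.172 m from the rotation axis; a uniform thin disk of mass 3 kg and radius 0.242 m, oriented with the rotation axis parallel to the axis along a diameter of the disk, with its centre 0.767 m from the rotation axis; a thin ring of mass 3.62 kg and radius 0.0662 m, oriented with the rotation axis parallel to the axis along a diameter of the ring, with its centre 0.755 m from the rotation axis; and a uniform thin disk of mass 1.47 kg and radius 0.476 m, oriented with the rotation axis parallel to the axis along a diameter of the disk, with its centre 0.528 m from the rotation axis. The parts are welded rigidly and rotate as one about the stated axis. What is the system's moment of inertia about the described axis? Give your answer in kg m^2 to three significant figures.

Solid disk: I_cm = (1/2)MR² = (1/2)(3.5)(0.449)² = 0.3528 kg m^2; centre at d = 0.172 m, so I = I_cm + Md² gives I = 0.3528 + (3.5)(0.172)² = 0.45635 kg m^2.
Thin disk: I_cm = (1/4)MR² = (1/4)(3)(0.242)² = 0.043923 kg m^2; centre at d = 0.767 m, so I = I_cm + Md² gives I = 0.043923 + (3)(0.767)² = 1.8088 kg m^2.
Thin ring: I_cm = (1/2)MR² = (1/2)(3.62)(0.0662)² = 0.0079322 kg m^2; centre at d = 0.755 m, so I = I_cm + Md² gives I = 0.0079322 + (3.62)(0.755)² = 2.0714 kg m^2.
Thin disk: I_cm = (1/4)MR² = (1/4)(1.47)(0.476)² = 0.083267 kg m^2; centre at d = 0.528 m, so I = I_cm + Md² gives I = 0.083267 + (1.47)(0.528)² = 0.49308 kg m^2.
Total I = 0.45635 + 1.8088 + 2.0714 + 0.49308 = 4.8296 kg m^2.

4.83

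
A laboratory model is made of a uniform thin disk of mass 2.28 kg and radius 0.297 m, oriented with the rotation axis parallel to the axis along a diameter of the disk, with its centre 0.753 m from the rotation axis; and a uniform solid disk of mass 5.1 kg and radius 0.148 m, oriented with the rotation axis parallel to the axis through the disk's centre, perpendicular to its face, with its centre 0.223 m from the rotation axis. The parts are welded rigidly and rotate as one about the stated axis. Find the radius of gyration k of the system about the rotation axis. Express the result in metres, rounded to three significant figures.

0.473

Thin disk: I_cm = (1/4)MR² = (1/4)(2.28)(0.297)² = 0.050279 kg m²; centre at d = 0.753 m, so I = I_cm + Md² gives I = 0.050279 + (2.28)(0.753)² = 1.3431 kg m².
Solid disk: I_cm = (1/2)MR² = (1/2)(5.1)(0.148)² = 0.055855 kg m²; centre at d = 0.223 m, so I = I_cm + Md² gives I = 0.055855 + (5.1)(0.223)² = 0.30947 kg m².
Total I = 1.6525 kg m²; total mass M = 7.38 kg.
k = √(I/M) = √(1.6525/7.38) = 0.4732 m.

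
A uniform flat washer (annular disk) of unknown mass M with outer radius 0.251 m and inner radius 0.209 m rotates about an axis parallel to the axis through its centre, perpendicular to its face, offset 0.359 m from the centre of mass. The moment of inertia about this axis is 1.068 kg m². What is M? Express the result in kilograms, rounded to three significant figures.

I = I_cm + Md² = (1/2)M(R²+r²) + Md² = M·[0.5·[(0.251)² + (0.209)²] + (0.359)²] = M·0.18222.
So M = 1.068 / 0.18222 = 5.861 kg.

5.86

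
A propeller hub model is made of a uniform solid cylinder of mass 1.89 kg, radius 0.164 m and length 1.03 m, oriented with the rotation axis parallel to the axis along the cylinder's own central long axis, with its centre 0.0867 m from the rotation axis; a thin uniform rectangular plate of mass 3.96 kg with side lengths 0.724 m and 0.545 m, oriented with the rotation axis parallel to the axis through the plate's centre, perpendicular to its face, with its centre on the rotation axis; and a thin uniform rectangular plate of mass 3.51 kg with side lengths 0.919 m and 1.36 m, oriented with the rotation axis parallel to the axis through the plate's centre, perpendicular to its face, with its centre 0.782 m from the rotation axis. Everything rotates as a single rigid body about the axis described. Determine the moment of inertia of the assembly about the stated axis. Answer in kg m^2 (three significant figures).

Solid cylinder: I_cm = (1/2)MR² = (1/2)(1.89)(0.164)² = 0.025417 kg m^2; centre at d = 0.0867 m, so I = I_cm + Md² gives I = 0.025417 + (1.89)(0.0867)² = 0.039624 kg m^2.
Rectangular plate: I_cm = (1/12)M(a²+b²) = (1/12)(3.96)[(0.724)² + (0.545)²] = 0.271 kg m^2; axis through the centre, so I = 0.271 kg m^2.
Rectangular plate: I_cm = (1/12)M(a²+b²) = (1/12)(3.51)[(0.919)² + (1.36)²] = 0.78804 kg m^2; centre at d = 0.782 m, so I = I_cm + Md² gives I = 0.78804 + (3.51)(0.782)² = 2.9345 kg m^2.
Total I = 0.039624 + 0.271 + 2.9345 = 3.2451 kg m^2.

3.25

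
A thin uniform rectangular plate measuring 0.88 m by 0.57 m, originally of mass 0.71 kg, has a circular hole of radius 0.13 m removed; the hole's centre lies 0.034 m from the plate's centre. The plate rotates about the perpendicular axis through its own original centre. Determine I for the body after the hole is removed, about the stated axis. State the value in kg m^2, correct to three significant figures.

Unpierced body about its centre: I₀ = (1/12)M(a²+b²) = (1/12)(0.71)[(0.88)² + (0.57)²] = 0.065042 kg m^2.
The removed disk has mass m = M·πr²/(ab) = (0.71)·π(0.13)²/(0.88·0.57) = 0.075151 kg (same uniform areal density).
Its moment of inertia about the rotation axis (parallel-axis theorem): I_hole = (1/2)mr² + md² = (1/2)(0.075151)(0.13)² + (0.075151)(0.034)² = 0.0007219 kg m^2.
Treating the hole as negative mass, I = I₀ − I_hole = 0.065042 − 0.0007219 = 0.06432 kg m^2.

0.0643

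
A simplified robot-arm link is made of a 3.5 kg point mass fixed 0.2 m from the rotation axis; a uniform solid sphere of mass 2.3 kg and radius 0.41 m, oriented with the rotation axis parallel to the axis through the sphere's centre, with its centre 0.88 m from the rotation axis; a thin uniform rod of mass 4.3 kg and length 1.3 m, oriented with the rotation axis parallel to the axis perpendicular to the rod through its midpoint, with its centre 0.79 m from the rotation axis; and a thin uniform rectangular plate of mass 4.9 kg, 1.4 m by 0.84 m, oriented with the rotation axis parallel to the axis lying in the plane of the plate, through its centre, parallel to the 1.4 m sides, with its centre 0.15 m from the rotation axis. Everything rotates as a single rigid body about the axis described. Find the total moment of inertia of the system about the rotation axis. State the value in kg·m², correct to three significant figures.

5.76

Point mass: I_cm = 0; centre at d = 0.2 m, so I = I_cm + Md² gives I = 0 + (3.5)(0.2)² = 0.14 kg·m².
Solid sphere: I_cm = (2/5)MR² = (2/5)(2.3)(0.41)² = 0.15465 kg·m²; centre at d = 0.88 m, so I = I_cm + Md² gives I = 0.15465 + (2.3)(0.88)² = 1.9358 kg·m².
Thin rod: I_cm = (1/12)ML² = (1/12)(4.3)(1.3)² = 0.60558 kg·m²; centre at d = 0.79 m, so I = I_cm + Md² gives I = 0.60558 + (4.3)(0.79)² = 3.2892 kg·m².
Rectangular plate: I_cm = (1/12)Mb² = (1/12)(4.9)(0.84)² = 0.28812 kg·m²; centre at d = 0.15 m, so I = I_cm + Md² gives I = 0.28812 + (4.9)(0.15)² = 0.39837 kg·m².
Total I = 0.14 + 1.9358 + 3.2892 + 0.39837 = 5.7634 kg·m².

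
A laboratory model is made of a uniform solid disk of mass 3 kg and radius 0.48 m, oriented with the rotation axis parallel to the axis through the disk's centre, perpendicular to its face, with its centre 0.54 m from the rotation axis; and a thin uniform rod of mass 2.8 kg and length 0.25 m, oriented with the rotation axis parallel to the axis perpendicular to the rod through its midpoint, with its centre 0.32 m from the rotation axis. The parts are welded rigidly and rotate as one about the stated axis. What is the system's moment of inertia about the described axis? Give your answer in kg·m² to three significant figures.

1.52

Solid disk: I_cm = (1/2)MR² = (1/2)(3)(0.48)² = 0.3456 kg·m²; centre at d = 0.54 m, so the parallel axis theorem gives I = 0.3456 + (3)(0.54)² = 1.2204 kg·m².
Thin rod: I_cm = (1/12)ML² = (1/12)(2.8)(0.25)² = 0.014583 kg·m²; centre at d = 0.32 m, so the parallel axis theorem gives I = 0.014583 + (2.8)(0.32)² = 0.3013 kg·m².
Total I = 1.2204 + 0.3013 = 1.5217 kg·m².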